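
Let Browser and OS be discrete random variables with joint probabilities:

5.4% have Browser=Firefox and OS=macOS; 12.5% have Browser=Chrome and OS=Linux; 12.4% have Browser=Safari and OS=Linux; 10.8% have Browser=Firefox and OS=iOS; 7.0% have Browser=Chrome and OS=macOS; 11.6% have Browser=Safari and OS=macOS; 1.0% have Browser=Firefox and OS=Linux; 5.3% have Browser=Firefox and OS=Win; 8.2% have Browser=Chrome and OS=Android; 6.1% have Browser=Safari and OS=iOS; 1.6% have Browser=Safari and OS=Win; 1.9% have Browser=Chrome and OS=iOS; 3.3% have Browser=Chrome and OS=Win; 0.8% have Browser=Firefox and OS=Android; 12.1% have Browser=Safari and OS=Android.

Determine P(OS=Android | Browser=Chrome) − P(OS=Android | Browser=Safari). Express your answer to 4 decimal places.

-0.0270

P(Browser=Chrome) = 0.033 + 0.070 + 0.125 + 0.019 + 0.082 = 0.329; P(OS=Android | Browser=Chrome) = 0.082/0.329 = 0.24924.
P(Browser=Safari) = 0.016 + 0.116 + 0.124 + 0.061 + 0.121 = 0.438; P(OS=Android | Browser=Safari) = 0.121/0.438 = 0.27626.
Difference = -0.0270.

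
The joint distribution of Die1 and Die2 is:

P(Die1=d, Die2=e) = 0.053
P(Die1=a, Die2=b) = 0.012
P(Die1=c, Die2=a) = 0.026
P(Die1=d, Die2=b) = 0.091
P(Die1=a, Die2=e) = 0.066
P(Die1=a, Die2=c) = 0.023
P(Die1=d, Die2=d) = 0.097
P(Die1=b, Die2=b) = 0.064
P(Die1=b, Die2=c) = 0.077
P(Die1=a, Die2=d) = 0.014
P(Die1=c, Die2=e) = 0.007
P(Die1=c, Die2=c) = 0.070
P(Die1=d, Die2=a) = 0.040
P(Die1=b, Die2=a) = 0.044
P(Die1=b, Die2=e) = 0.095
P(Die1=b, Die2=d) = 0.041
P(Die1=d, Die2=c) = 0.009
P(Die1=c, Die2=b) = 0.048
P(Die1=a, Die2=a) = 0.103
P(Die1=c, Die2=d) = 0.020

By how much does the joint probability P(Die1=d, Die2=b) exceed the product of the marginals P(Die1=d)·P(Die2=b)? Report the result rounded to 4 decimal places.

0.0287

P(Die1=d) = 0.040 + 0.091 + 0.009 + 0.097 + 0.053 = 0.290.
P(Die2=b) = 0.012 + 0.064 + 0.048 + 0.091 = 0.215.
P(Die1=d, Die2=b) − P(Die1=d)P(Die2=b) = 0.091 − 0.290×0.215 = 0.0287.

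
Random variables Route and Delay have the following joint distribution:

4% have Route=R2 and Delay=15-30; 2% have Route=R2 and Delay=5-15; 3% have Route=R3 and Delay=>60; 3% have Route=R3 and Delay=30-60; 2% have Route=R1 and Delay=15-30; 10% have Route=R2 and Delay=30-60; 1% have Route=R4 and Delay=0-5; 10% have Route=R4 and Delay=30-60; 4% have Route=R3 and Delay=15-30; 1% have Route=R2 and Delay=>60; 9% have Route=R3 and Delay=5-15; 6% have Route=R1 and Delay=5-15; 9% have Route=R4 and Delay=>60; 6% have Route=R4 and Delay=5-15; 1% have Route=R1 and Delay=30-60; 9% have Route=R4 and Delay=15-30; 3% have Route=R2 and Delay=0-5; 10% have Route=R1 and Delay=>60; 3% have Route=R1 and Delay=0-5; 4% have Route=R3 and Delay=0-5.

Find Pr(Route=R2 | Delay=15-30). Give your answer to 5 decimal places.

P(Delay=15-30) = 0.02 + 0.04 + 0.04 + 0.09 = 0.19.
P(Route=R2 | Delay=15-30) = 0.04/0.19 = 0.21053.

0.21053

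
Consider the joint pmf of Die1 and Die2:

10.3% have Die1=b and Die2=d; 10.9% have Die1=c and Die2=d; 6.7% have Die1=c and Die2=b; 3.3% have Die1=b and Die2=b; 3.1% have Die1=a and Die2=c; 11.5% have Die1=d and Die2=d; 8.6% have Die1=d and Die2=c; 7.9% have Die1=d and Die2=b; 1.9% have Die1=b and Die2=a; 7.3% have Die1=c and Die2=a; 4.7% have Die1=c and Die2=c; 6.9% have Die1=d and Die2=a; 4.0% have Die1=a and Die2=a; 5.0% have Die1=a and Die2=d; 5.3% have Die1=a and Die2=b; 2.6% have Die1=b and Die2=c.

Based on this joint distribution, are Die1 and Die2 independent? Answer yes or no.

P(Die1=b) = 0.181 and P(Die2=d) = 0.377, so their product is 0.06824, but P(Die1=b, Die2=d) = 0.103. Since these differ, Die1 and Die2 are not independent.

no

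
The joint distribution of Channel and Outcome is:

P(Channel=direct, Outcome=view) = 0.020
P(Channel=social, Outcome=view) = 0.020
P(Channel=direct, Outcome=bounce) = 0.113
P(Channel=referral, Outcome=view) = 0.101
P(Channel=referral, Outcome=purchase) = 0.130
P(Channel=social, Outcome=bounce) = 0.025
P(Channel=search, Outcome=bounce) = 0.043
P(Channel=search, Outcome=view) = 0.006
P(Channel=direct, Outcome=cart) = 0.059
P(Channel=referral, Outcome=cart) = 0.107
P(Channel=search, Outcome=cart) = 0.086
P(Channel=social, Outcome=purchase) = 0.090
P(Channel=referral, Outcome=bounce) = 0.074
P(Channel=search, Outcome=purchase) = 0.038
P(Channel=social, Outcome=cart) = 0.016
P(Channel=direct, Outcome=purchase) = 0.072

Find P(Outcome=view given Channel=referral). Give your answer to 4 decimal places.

0.2451

P(Channel=referral) = 0.074 + 0.101 + 0.107 + 0.130 = 0.412.
P(Outcome=view | Channel=referral) = 0.101/0.412 = 0.2451.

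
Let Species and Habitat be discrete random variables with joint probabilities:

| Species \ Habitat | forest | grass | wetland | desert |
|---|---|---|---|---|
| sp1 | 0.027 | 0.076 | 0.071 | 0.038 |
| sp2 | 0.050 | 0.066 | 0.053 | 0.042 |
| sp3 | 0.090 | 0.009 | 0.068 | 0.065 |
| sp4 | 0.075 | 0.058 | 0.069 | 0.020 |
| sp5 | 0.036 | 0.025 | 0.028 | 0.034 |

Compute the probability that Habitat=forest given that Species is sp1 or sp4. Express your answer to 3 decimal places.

P(Species=sp1) = 0.027 + 0.076 + 0.071 + 0.038 = 0.212.
P(Species=sp4) = 0.075 + 0.058 + 0.069 + 0.020 = 0.222.
P(Species ∈ {sp1, sp4}) = 0.212 + 0.222 = 0.434; P(Habitat=forest, Species ∈ {sp1, sp4}) = 0.027 + 0.075 = 0.102.
P(Habitat=forest | Species ∈ {sp1, sp4}) = 0.102/0.434 = 0.235.

0.235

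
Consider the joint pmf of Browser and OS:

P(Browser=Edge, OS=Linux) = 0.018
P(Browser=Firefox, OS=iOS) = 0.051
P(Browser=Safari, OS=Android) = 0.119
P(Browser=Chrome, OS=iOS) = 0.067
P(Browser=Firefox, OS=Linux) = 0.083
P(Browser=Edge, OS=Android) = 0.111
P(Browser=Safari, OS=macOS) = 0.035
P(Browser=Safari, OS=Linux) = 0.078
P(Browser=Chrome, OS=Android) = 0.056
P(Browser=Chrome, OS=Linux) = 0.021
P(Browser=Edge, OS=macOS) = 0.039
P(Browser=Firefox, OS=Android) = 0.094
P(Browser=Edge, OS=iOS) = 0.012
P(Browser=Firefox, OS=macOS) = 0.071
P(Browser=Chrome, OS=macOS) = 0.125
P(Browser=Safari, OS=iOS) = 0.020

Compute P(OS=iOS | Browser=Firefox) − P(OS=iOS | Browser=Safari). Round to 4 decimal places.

P(Browser=Firefox) = 0.071 + 0.083 + 0.051 + 0.094 = 0.299; P(OS=iOS | Browser=Firefox) = 0.051/0.299 = 0.17057.
P(Browser=Safari) = 0.035 + 0.078 + 0.020 + 0.119 = 0.252; P(OS=iOS | Browser=Safari) = 0.020/0.252 = 0.07937.
Difference = 0.0912.

0.0912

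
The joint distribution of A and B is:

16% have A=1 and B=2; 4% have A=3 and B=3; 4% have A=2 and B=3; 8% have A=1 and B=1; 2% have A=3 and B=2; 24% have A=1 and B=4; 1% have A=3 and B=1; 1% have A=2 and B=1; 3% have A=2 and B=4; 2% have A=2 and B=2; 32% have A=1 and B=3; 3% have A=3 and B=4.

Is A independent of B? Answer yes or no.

yes

Every cell satisfies P(A,B) = P(A)·P(B). For instance P(A=2) = 0.10, P(B=4) = 0.30, and 0.10×0.30 = 0.03 matches the joint entry. So A and B are independent.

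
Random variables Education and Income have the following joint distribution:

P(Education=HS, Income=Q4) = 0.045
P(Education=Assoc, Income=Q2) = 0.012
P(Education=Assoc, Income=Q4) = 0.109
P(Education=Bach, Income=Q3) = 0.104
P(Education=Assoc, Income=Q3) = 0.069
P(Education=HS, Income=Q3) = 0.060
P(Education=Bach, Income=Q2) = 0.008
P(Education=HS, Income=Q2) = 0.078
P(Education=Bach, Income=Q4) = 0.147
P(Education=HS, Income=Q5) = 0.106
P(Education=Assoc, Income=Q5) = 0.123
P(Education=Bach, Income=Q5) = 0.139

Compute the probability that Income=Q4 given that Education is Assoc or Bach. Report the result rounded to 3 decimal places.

P(Education=Assoc) = 0.012 + 0.069 + 0.109 + 0.123 = 0.313.
P(Education=Bach) = 0.008 + 0.104 + 0.147 + 0.139 = 0.398.
P(Education ∈ {Assoc, Bach}) = 0.313 + 0.398 = 0.711; P(Income=Q4, Education ∈ {Assoc, Bach}) = 0.109 + 0.147 = 0.256.
P(Income=Q4 | Education ∈ {Assoc, Bach}) = 0.256/0.711 = 0.360.

0.360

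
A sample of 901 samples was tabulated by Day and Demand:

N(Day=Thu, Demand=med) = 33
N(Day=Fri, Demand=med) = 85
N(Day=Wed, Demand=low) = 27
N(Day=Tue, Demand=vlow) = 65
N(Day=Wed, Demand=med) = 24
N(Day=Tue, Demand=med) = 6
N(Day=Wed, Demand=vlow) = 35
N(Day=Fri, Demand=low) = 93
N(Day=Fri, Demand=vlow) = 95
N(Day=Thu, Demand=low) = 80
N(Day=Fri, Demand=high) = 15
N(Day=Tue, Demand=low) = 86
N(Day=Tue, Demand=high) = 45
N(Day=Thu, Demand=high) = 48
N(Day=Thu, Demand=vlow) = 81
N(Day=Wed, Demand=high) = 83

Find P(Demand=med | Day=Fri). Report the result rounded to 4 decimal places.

0.2951

Total with Day=Fri: 95 + 93 + 85 + 15 = 288.
P(Demand=med | Day=Fri) = 85/288 = 0.2951.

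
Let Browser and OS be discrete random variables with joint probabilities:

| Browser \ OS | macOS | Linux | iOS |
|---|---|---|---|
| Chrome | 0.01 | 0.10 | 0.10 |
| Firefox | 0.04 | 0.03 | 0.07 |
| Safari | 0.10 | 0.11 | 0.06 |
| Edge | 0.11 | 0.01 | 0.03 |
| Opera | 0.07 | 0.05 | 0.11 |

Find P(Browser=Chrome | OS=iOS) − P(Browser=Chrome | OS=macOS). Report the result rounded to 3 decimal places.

0.240

P(OS=iOS) = 0.10 + 0.07 + 0.06 + 0.03 + 0.11 = 0.37; P(Browser=Chrome | OS=iOS) = 0.10/0.37 = 0.2703.
P(OS=macOS) = 0.01 + 0.04 + 0.10 + 0.11 + 0.07 = 0.33; P(Browser=Chrome | OS=macOS) = 0.01/0.33 = 0.0303.
Difference = 0.240.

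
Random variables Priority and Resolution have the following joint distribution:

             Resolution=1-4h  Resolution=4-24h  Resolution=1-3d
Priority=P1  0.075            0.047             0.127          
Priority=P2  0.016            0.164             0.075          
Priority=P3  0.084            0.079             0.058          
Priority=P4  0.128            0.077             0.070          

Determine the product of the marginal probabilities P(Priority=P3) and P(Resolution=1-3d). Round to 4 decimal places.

P(Priority=P3) = 0.084 + 0.079 + 0.058 = 0.221.
P(Resolution=1-3d) = 0.127 + 0.075 + 0.058 + 0.070 = 0.330.
Product: 0.221 × 0.330 = 0.0729.

0.0729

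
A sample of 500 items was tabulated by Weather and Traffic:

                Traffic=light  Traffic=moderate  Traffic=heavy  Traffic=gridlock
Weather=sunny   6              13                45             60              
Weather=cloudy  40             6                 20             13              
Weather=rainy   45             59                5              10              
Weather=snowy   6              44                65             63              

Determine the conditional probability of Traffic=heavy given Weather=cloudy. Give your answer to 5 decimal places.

0.25316

Total with Weather=cloudy: 40 + 6 + 20 + 13 = 79.
P(Traffic=heavy | Weather=cloudy) = 20/79 = 0.25316.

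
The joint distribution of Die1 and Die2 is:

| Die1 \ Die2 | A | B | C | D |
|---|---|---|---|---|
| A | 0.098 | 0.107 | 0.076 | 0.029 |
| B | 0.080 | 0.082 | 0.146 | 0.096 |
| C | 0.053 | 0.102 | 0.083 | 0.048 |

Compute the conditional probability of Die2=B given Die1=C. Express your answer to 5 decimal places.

P(Die1=C) = 0.053 + 0.102 + 0.083 + 0.048 = 0.286.
P(Die2=B | Die1=C) = 0.102/0.286 = 0.35664.

0.35664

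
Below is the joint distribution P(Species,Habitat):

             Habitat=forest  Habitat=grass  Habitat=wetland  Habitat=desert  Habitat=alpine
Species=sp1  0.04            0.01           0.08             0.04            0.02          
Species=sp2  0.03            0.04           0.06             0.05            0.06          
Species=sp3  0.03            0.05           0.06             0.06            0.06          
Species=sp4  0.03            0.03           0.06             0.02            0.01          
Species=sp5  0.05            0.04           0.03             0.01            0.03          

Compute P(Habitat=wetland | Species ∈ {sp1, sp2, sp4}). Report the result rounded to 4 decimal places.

0.3448

P(Species=sp1) = 0.04 + 0.01 + 0.08 + 0.04 + 0.02 = 0.19.
P(Species=sp2) = 0.03 + 0.04 + 0.06 + 0.05 + 0.06 = 0.24.
P(Species=sp4) = 0.03 + 0.03 + 0.06 + 0.02 + 0.01 = 0.15.
P(Species ∈ {sp1, sp2, sp4}) = 0.19 + 0.24 + 0.15 = 0.58; P(Habitat=wetland, Species ∈ {sp1, sp2, sp4}) = 0.08 + 0.06 + 0.06 = 0.20.
P(Habitat=wetland | Species ∈ {sp1, sp2, sp4}) = 0.20/0.58 = 0.3448.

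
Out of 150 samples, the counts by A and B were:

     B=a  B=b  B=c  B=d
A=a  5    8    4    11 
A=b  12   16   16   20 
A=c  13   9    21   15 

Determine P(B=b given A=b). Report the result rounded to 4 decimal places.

0.2500

Total with A=b: 12 + 16 + 16 + 20 = 64.
P(B=b | A=b) = 16/64 = 0.2500.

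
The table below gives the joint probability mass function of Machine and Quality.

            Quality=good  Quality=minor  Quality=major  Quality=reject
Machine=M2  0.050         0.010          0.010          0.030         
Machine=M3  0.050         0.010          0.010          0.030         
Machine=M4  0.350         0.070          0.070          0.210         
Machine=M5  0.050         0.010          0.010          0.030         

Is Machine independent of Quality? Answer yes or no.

yes

Every cell satisfies P(Machine,Quality) = P(Machine)·P(Quality). For instance P(Machine=M2) = 0.100, P(Quality=reject) = 0.300, and 0.100×0.300 = 0.030 matches the joint entry. So Machine and Quality are independent.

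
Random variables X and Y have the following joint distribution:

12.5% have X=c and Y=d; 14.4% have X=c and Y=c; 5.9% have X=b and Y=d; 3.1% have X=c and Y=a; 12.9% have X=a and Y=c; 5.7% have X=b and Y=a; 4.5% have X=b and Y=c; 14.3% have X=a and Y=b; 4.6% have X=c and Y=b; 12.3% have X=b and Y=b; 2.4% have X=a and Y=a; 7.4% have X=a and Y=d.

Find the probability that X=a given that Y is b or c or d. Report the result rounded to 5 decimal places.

0.38964

P(Y=b) = 0.143 + 0.123 + 0.046 = 0.312.
P(Y=c) = 0.129 + 0.045 + 0.144 = 0.318.
P(Y=d) = 0.074 + 0.059 + 0.125 = 0.258.
P(Y ∈ {b, c, d}) = 0.312 + 0.318 + 0.258 = 0.888; P(X=a, Y ∈ {b, c, d}) = 0.143 + 0.129 + 0.074 = 0.346.
P(X=a | Y ∈ {b, c, d}) = 0.346/0.888 = 0.38964.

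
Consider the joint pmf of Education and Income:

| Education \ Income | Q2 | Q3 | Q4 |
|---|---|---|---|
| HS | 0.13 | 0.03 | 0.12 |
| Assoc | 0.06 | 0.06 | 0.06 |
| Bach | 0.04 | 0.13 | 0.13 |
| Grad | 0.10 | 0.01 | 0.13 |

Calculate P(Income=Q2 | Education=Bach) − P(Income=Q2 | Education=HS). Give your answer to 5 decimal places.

-0.33095

P(Education=Bach) = 0.04 + 0.13 + 0.13 = 0.30; P(Income=Q2 | Education=Bach) = 0.04/0.30 = 0.133333.
P(Education=HS) = 0.13 + 0.03 + 0.12 = 0.28; P(Income=Q2 | Education=HS) = 0.13/0.28 = 0.464286.
Difference = -0.33095.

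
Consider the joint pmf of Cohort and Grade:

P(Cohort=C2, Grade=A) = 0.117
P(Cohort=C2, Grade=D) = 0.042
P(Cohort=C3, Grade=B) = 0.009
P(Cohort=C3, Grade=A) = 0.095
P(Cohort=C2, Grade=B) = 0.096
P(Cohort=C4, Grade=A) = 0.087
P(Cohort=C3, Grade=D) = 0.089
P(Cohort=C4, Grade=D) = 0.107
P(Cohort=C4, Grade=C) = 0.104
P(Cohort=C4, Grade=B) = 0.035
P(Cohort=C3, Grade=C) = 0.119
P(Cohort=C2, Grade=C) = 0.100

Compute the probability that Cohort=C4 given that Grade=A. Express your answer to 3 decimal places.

P(Grade=A) = 0.117 + 0.095 + 0.087 = 0.299.
P(Cohort=C4 | Grade=A) = 0.087/0.299 = 0.291.

0.291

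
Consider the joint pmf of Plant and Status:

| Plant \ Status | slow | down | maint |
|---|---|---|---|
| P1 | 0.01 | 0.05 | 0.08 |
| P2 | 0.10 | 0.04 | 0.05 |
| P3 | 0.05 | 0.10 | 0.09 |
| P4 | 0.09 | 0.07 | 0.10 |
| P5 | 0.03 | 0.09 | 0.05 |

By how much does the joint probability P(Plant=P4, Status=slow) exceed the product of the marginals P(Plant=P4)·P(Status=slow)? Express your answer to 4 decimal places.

0.0172

P(Plant=P4) = 0.09 + 0.07 + 0.10 = 0.26.
P(Status=slow) = 0.01 + 0.10 + 0.05 + 0.09 + 0.03 = 0.28.
P(Plant=P4, Status=slow) − P(Plant=P4)P(Status=slow) = 0.09 − 0.26×0.28 = 0.0172.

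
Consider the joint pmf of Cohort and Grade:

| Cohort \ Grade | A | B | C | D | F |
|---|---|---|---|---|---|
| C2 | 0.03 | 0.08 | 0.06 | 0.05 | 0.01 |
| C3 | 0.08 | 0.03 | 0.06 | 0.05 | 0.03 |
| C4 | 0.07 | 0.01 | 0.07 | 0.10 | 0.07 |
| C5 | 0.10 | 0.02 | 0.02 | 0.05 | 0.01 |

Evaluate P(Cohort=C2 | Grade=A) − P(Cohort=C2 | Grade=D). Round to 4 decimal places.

-0.0929

P(Grade=A) = 0.03 + 0.08 + 0.07 + 0.10 = 0.28; P(Cohort=C2 | Grade=A) = 0.03/0.28 = 0.10714.
P(Grade=D) = 0.05 + 0.05 + 0.10 + 0.05 = 0.25; P(Cohort=C2 | Grade=D) = 0.05/0.25 = 0.20000.
Difference = -0.0929.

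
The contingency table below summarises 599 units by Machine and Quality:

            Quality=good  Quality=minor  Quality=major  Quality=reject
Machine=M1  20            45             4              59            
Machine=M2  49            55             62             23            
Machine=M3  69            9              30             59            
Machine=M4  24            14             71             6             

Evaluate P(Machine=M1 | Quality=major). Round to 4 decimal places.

Total with Quality=major: 4 + 62 + 30 + 71 = 167.
P(Machine=M1 | Quality=major) = 4/167 = 0.0240.

0.0240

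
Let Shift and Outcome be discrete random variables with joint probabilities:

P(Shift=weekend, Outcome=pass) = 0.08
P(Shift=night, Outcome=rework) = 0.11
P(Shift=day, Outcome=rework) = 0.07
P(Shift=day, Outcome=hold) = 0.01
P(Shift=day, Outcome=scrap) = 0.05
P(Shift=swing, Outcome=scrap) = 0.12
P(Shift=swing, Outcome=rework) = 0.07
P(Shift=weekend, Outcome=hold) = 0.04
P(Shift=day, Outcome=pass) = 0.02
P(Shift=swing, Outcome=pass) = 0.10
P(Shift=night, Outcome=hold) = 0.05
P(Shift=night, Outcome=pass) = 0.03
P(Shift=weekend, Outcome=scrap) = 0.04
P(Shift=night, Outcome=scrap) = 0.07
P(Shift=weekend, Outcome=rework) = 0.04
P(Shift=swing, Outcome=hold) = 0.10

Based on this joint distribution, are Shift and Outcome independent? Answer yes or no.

P(Shift=swing) = 0.39 and P(Outcome=rework) = 0.29, so their product is 0.1131, but P(Shift=swing, Outcome=rework) = 0.07. Since these differ, Shift and Outcome are not independent.

no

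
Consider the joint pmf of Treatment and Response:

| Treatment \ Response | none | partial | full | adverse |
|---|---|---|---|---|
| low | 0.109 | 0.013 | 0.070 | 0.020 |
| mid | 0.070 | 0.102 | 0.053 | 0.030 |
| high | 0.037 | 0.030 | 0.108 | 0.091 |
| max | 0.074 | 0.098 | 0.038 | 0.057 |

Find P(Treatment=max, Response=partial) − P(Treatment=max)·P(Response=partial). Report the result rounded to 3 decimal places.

0.033

P(Treatment=max) = 0.074 + 0.098 + 0.038 + 0.057 = 0.267.
P(Response=partial) = 0.013 + 0.102 + 0.030 + 0.098 = 0.243.
P(Treatment=max, Response=partial) − P(Treatment=max)P(Response=partial) = 0.098 − 0.267×0.243 = 0.033.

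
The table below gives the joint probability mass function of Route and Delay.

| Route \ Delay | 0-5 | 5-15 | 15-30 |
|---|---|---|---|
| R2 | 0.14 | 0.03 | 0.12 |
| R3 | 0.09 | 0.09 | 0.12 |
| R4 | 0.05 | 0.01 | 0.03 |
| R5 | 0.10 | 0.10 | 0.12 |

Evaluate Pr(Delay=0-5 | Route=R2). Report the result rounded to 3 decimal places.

0.483

P(Route=R2) = 0.14 + 0.03 + 0.12 = 0.29.
P(Delay=0-5 | Route=R2) = 0.14/0.29 = 0.483.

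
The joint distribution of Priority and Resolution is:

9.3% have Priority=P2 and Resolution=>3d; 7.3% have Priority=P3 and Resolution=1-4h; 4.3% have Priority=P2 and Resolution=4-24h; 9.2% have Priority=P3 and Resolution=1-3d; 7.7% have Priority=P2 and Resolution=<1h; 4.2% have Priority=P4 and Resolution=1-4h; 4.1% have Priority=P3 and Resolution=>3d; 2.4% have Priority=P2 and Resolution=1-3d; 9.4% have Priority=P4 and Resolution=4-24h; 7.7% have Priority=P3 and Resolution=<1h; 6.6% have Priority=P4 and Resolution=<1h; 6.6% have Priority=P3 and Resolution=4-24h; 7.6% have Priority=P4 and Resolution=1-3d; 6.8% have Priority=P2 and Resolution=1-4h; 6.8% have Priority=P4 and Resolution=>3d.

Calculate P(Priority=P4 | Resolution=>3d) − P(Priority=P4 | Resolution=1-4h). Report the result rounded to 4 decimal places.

0.1071

P(Resolution=>3d) = 0.093 + 0.041 + 0.068 = 0.202; P(Priority=P4 | Resolution=>3d) = 0.068/0.202 = 0.33663.
P(Resolution=1-4h) = 0.068 + 0.073 + 0.042 = 0.183; P(Priority=P4 | Resolution=1-4h) = 0.042/0.183 = 0.22951.
Difference = 0.1071.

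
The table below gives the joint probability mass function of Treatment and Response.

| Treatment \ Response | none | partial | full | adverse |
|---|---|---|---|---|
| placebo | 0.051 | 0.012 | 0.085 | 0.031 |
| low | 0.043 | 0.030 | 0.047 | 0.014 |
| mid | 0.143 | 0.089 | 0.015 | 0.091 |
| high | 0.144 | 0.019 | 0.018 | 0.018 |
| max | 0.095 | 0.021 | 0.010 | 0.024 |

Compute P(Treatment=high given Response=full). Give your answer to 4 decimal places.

P(Response=full) = 0.085 + 0.047 + 0.015 + 0.018 + 0.010 = 0.175.
P(Treatment=high | Response=full) = 0.018/0.175 = 0.1029.

0.1029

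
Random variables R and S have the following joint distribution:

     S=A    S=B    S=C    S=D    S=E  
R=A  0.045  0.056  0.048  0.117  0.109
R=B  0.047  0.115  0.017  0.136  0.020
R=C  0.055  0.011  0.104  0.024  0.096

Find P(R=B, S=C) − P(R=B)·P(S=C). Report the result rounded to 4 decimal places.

P(R=B) = 0.047 + 0.115 + 0.017 + 0.136 + 0.020 = 0.335.
P(S=C) = 0.048 + 0.017 + 0.104 = 0.169.
P(R=B, S=C) − P(R=B)P(S=C) = 0.017 − 0.335×0.169 = -0.0396.

-0.0396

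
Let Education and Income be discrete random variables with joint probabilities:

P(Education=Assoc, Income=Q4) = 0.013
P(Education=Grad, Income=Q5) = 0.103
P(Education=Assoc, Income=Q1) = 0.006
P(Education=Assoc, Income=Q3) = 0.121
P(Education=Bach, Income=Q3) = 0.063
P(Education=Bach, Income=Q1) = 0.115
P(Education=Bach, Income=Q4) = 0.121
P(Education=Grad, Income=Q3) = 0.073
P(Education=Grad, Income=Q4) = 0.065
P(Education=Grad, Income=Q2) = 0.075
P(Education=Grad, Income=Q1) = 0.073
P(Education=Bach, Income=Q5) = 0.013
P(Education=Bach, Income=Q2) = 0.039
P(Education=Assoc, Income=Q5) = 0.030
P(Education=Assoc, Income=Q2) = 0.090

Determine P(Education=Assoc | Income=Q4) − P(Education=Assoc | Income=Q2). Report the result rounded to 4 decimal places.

-0.3758

P(Income=Q4) = 0.013 + 0.121 + 0.065 = 0.199; P(Education=Assoc | Income=Q4) = 0.013/0.199 = 0.06533.
P(Income=Q2) = 0.090 + 0.039 + 0.075 = 0.204; P(Education=Assoc | Income=Q2) = 0.090/0.204 = 0.44118.
Difference = -0.3758.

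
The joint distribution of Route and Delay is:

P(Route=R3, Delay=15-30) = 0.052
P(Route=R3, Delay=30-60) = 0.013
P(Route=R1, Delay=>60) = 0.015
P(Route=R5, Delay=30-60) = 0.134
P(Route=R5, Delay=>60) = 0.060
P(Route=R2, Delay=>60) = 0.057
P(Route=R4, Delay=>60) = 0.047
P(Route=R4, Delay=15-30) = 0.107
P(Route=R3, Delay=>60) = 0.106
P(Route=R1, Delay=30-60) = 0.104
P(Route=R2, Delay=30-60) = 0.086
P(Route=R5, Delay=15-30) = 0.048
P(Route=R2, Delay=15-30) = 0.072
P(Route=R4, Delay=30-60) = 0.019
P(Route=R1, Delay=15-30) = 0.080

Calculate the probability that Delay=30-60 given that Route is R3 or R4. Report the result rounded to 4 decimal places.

0.0930

P(Route=R3) = 0.052 + 0.013 + 0.106 = 0.171.
P(Route=R4) = 0.107 + 0.019 + 0.047 = 0.173.
P(Route ∈ {R3, R4}) = 0.171 + 0.173 = 0.344; P(Delay=30-60, Route ∈ {R3, R4}) = 0.013 + 0.019 = 0.032.
P(Delay=30-60 | Route ∈ {R3, R4}) = 0.032/0.344 = 0.0930.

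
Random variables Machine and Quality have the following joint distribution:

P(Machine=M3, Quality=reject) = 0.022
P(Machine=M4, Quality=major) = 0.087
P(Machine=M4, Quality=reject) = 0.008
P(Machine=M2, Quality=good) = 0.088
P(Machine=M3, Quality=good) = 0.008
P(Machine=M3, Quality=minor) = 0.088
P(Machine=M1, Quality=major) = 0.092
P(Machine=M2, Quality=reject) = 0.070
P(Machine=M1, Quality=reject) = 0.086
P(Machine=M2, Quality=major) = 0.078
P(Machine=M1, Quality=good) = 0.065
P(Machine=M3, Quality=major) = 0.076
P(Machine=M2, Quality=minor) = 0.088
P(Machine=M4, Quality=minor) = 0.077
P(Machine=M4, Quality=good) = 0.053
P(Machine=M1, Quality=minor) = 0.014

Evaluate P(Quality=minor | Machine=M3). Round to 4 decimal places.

P(Machine=M3) = 0.008 + 0.088 + 0.076 + 0.022 = 0.194.
P(Quality=minor | Machine=M3) = 0.088/0.194 = 0.4536.

0.4536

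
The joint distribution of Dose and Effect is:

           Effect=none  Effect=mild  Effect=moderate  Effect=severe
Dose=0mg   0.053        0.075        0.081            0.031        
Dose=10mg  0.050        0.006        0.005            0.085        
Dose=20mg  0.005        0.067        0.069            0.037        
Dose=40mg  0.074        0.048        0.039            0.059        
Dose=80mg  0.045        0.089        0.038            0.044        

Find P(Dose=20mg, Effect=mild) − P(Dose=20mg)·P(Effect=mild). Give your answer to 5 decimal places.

0.01627

P(Dose=20mg) = 0.005 + 0.067 + 0.069 + 0.037 = 0.178.
P(Effect=mild) = 0.075 + 0.006 + 0.067 + 0.048 + 0.089 = 0.285.
P(Dose=20mg, Effect=mild) − P(Dose=20mg)P(Effect=mild) = 0.067 − 0.178×0.285 = 0.01627.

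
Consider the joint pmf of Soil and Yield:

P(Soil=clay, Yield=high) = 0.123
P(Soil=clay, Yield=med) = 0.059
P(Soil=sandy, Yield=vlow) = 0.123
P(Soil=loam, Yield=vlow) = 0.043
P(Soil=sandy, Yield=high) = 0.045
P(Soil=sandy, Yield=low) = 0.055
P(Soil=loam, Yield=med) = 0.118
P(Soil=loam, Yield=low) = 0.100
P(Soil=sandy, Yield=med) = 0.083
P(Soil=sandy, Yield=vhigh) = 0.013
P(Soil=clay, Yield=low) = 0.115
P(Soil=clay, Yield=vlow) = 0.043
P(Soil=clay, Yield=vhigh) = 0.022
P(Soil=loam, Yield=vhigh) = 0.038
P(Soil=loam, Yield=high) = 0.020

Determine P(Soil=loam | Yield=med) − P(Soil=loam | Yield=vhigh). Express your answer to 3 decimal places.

P(Yield=med) = 0.083 + 0.118 + 0.059 = 0.260; P(Soil=loam | Yield=med) = 0.118/0.260 = 0.4538.
P(Yield=vhigh) = 0.013 + 0.038 + 0.022 = 0.073; P(Soil=loam | Yield=vhigh) = 0.038/0.073 = 0.5205.
Difference = -0.067.

-0.067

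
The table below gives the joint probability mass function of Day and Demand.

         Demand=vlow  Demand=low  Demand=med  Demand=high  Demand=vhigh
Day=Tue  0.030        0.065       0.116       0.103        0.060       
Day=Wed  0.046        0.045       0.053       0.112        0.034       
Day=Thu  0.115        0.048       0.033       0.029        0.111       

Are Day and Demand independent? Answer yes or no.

P(Day=Thu) = 0.336 and P(Demand=high) = 0.244, so their product is 0.08198, but P(Day=Thu, Demand=high) = 0.029. Since these differ, Day and Demand are not independent.

no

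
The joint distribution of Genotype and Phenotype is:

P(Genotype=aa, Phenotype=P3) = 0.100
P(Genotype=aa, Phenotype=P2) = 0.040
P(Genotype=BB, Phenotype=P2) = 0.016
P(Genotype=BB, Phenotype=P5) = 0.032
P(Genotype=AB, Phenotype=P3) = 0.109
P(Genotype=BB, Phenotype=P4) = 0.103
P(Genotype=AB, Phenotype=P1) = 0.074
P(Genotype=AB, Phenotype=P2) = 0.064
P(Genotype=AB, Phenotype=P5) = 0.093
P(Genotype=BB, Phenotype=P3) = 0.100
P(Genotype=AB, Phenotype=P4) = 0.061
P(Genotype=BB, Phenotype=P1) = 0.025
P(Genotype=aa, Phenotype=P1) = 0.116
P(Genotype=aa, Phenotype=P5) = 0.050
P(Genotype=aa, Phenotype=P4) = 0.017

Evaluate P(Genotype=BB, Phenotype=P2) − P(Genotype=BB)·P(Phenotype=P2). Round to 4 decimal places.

-0.0171

P(Genotype=BB) = 0.025 + 0.016 + 0.100 + 0.103 + 0.032 = 0.276.
P(Phenotype=P2) = 0.040 + 0.064 + 0.016 = 0.120.
P(Genotype=BB, Phenotype=P2) − P(Genotype=BB)P(Phenotype=P2) = 0.016 − 0.276×0.120 = -0.0171.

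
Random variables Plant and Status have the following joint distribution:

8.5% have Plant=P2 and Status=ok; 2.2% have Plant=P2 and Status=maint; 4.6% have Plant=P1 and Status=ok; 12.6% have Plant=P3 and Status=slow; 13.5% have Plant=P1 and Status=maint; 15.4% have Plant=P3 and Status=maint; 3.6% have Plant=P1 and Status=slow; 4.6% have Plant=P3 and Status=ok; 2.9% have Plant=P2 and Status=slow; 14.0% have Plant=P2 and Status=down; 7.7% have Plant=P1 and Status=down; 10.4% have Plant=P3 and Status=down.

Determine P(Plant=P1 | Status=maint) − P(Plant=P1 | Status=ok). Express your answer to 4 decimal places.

P(Status=maint) = 0.135 + 0.022 + 0.154 = 0.311; P(Plant=P1 | Status=maint) = 0.135/0.311 = 0.43408.
P(Status=ok) = 0.046 + 0.085 + 0.046 = 0.177; P(Plant=P1 | Status=ok) = 0.046/0.177 = 0.25989.
Difference = 0.1742.

0.1742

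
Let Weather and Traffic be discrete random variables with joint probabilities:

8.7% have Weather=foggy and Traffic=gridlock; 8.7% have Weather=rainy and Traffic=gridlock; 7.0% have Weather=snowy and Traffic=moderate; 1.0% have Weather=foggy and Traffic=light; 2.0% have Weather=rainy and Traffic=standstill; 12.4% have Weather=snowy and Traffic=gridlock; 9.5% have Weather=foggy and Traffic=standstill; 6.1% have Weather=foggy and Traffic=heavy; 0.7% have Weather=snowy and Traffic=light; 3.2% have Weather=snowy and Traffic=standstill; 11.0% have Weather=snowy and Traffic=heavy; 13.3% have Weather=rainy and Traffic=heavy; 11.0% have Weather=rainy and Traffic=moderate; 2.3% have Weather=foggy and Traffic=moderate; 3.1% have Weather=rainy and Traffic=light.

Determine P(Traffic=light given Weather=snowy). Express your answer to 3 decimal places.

P(Weather=snowy) = 0.007 + 0.070 + 0.110 + 0.124 + 0.032 = 0.343.
P(Traffic=light | Weather=snowy) = 0.007/0.343 = 0.020.

0.020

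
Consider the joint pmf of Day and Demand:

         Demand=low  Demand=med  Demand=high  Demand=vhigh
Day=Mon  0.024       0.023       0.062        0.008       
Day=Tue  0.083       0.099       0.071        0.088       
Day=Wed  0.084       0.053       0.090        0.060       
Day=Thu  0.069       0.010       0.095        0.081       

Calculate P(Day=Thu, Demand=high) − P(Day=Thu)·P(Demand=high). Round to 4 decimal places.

0.0139

P(Day=Thu) = 0.069 + 0.010 + 0.095 + 0.081 = 0.255.
P(Demand=high) = 0.062 + 0.071 + 0.090 + 0.095 = 0.318.
P(Day=Thu, Demand=high) − P(Day=Thu)P(Demand=high) = 0.095 − 0.255×0.318 = 0.0139.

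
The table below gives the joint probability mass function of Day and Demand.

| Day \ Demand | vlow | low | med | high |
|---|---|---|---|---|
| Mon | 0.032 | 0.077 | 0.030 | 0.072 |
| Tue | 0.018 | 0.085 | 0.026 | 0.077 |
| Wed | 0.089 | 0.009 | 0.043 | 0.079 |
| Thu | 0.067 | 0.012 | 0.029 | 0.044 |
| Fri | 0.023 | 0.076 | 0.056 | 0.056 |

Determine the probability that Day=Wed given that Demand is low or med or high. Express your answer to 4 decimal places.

P(Demand=low) = 0.077 + 0.085 + 0.009 + 0.012 + 0.076 = 0.259.
P(Demand=med) = 0.030 + 0.026 + 0.043 + 0.029 + 0.056 = 0.184.
P(Demand=high) = 0.072 + 0.077 + 0.079 + 0.044 + 0.056 = 0.328.
P(Demand ∈ {low, med, high}) = 0.259 + 0.184 + 0.328 = 0.771; P(Day=Wed, Demand ∈ {low, med, high}) = 0.009 + 0.043 + 0.079 = 0.131.
P(Day=Wed | Demand ∈ {low, med, high}) = 0.131/0.771 = 0.1699.

0.1699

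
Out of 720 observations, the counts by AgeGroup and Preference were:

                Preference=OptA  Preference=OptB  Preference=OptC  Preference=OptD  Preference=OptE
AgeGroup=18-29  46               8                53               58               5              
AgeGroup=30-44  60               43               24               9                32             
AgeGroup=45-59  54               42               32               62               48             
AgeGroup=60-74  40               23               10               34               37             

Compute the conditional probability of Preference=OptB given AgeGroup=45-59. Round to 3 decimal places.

Total with AgeGroup=45-59: 54 + 42 + 32 + 62 + 48 = 238.
P(Preference=OptB | AgeGroup=45-59) = 42/238 = 0.176.

0.176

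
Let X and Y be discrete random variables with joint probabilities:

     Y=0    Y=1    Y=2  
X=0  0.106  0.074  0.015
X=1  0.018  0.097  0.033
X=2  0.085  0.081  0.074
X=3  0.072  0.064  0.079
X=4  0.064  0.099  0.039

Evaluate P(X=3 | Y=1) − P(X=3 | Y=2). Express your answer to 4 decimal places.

P(Y=1) = 0.074 + 0.097 + 0.081 + 0.064 + 0.099 = 0.415; P(X=3 | Y=1) = 0.064/0.415 = 0.15422.
P(Y=2) = 0.015 + 0.033 + 0.074 + 0.079 + 0.039 = 0.240; P(X=3 | Y=2) = 0.079/0.240 = 0.32917.
Difference = -0.1749.

-0.1749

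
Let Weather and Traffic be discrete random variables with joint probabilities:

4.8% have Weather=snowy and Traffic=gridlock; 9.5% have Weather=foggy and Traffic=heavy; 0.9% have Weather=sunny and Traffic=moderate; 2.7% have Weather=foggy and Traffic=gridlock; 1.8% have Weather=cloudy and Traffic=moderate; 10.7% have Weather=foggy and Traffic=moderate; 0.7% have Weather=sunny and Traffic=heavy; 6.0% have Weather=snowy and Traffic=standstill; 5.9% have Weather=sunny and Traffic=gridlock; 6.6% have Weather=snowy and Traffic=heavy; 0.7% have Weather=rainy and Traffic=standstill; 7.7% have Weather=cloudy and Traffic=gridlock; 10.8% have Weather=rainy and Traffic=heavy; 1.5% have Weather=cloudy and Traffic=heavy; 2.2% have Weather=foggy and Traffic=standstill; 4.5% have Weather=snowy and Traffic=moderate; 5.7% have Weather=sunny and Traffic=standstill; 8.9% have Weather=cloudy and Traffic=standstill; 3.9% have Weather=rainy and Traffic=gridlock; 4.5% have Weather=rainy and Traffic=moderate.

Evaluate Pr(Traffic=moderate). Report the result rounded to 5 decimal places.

0.22400

P(Traffic=moderate) = 0.009 + 0.018 + 0.045 + 0.045 + 0.107 = 0.224.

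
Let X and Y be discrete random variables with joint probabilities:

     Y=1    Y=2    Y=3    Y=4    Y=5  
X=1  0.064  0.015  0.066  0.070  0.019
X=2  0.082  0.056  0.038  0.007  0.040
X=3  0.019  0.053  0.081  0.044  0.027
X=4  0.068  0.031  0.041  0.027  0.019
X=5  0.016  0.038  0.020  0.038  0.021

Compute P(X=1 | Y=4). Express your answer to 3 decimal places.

0.376

P(Y=4) = 0.070 + 0.007 + 0.044 + 0.027 + 0.038 = 0.186.
P(X=1 | Y=4) = 0.070/0.186 = 0.376.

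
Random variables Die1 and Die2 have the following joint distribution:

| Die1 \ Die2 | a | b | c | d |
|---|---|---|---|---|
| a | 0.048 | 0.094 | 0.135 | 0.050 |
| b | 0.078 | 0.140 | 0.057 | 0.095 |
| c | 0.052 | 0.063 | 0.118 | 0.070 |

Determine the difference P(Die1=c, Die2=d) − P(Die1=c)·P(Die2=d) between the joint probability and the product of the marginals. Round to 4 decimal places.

0.0049

P(Die1=c) = 0.052 + 0.063 + 0.118 + 0.070 = 0.303.
P(Die2=d) = 0.050 + 0.095 + 0.070 = 0.215.
P(Die1=c, Die2=d) − P(Die1=c)P(Die2=d) = 0.070 − 0.303×0.215 = 0.0049.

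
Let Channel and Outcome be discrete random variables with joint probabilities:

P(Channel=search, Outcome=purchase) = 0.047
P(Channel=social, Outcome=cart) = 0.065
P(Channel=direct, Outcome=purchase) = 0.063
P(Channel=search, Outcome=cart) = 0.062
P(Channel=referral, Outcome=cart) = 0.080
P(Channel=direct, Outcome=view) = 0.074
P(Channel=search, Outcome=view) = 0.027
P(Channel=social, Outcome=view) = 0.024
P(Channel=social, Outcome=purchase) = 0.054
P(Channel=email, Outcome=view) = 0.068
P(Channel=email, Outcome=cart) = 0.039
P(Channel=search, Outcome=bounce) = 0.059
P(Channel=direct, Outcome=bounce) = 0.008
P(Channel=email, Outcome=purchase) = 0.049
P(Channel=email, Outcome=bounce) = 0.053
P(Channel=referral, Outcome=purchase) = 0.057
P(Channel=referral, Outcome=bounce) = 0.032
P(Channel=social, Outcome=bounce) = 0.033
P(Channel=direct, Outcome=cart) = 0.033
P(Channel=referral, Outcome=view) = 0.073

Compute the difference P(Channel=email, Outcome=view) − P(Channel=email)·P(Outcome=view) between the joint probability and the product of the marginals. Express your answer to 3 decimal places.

P(Channel=email) = 0.053 + 0.068 + 0.039 + 0.049 = 0.209.
P(Outcome=view) = 0.068 + 0.027 + 0.024 + 0.074 + 0.073 = 0.266.
P(Channel=email, Outcome=view) − P(Channel=email)P(Outcome=view) = 0.068 − 0.209×0.266 = 0.012.

0.012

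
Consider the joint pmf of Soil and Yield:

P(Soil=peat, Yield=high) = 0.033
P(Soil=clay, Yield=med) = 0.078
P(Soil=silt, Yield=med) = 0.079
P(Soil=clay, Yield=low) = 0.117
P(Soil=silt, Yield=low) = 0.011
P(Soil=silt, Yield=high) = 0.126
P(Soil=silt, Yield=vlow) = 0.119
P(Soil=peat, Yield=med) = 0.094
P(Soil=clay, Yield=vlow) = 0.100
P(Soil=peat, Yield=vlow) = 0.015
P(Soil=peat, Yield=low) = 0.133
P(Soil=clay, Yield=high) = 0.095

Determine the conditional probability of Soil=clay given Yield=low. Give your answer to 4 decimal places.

0.4483

P(Yield=low) = 0.117 + 0.011 + 0.133 = 0.261.
P(Soil=clay | Yield=low) = 0.117/0.261 = 0.4483.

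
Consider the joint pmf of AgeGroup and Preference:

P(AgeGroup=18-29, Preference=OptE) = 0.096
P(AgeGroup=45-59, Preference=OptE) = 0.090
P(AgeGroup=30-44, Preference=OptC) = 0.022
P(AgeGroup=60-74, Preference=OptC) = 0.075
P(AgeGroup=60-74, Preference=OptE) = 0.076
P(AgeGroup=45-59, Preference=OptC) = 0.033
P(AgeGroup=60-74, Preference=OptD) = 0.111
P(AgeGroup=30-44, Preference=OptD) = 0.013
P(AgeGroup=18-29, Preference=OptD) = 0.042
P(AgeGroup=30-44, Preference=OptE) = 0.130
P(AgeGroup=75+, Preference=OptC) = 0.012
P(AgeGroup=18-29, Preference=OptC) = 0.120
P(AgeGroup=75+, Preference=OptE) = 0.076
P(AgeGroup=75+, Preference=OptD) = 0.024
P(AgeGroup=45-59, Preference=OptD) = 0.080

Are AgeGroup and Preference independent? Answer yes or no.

no

P(AgeGroup=30-44) = 0.165 and P(Preference=OptE) = 0.468, so their product is 0.07722, but P(AgeGroup=30-44, Preference=OptE) = 0.130. Since these differ, AgeGroup and Preference are not independent.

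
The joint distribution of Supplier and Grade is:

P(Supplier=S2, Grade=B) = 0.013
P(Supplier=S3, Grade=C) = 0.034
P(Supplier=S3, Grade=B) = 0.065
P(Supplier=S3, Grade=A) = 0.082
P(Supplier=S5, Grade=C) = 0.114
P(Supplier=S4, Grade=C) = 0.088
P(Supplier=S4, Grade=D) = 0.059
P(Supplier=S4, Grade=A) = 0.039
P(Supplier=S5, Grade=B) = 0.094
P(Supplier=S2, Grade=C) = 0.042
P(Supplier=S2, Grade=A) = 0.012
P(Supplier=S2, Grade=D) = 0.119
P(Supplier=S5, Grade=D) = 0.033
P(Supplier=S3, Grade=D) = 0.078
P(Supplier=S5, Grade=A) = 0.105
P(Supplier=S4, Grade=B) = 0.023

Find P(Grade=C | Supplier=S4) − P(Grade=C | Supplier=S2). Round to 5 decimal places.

0.19525

P(Supplier=S4) = 0.039 + 0.023 + 0.088 + 0.059 = 0.209; P(Grade=C | Supplier=S4) = 0.088/0.209 = 0.421053.
P(Supplier=S2) = 0.012 + 0.013 + 0.042 + 0.119 = 0.186; P(Grade=C | Supplier=S2) = 0.042/0.186 = 0.225806.
Difference = 0.19525.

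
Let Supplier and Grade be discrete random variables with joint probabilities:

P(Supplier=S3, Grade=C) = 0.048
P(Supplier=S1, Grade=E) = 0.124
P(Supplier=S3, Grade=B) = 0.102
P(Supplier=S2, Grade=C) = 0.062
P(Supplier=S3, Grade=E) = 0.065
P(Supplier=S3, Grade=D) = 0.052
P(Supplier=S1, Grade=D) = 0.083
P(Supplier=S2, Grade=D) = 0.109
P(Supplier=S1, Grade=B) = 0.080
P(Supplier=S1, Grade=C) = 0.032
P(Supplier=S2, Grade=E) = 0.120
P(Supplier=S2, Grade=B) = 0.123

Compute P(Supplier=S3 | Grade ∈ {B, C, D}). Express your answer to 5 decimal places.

0.29233

P(Grade=B) = 0.080 + 0.123 + 0.102 = 0.305.
P(Grade=C) = 0.032 + 0.062 + 0.048 = 0.142.
P(Grade=D) = 0.083 + 0.109 + 0.052 = 0.244.
P(Grade ∈ {B, C, D}) = 0.305 + 0.142 + 0.244 = 0.691; P(Supplier=S3, Grade ∈ {B, C, D}) = 0.102 + 0.048 + 0.052 = 0.202.
P(Supplier=S3 | Grade ∈ {B, C, D}) = 0.202/0.691 = 0.29233.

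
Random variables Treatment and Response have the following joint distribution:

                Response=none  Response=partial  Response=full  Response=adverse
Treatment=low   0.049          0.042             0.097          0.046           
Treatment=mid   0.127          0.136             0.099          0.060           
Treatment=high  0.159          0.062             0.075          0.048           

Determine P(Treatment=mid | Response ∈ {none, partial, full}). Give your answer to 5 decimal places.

P(Response=none) = 0.049 + 0.127 + 0.159 = 0.335.
P(Response=partial) = 0.042 + 0.136 + 0.062 = 0.240.
P(Response=full) = 0.097 + 0.099 + 0.075 = 0.271.
P(Response ∈ {none, partial, full}) = 0.335 + 0.240 + 0.271 = 0.846; P(Treatment=mid, Response ∈ {none, partial, full}) = 0.127 + 0.136 + 0.099 = 0.362.
P(Treatment=mid | Response ∈ {none, partial, full}) = 0.362/0.846 = 0.42790.

0.42790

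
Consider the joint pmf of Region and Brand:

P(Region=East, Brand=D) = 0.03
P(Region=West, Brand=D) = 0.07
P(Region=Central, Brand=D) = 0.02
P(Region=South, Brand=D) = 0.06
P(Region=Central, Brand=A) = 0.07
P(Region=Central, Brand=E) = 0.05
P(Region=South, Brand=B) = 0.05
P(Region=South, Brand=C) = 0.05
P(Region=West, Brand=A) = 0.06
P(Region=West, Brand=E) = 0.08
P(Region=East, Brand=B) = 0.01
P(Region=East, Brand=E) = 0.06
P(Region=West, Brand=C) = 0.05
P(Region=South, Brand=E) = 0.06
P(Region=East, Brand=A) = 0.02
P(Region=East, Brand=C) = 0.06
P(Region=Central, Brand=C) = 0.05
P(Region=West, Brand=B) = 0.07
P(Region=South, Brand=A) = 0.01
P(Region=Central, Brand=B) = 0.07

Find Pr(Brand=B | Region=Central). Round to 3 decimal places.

0.269

P(Region=Central) = 0.07 + 0.07 + 0.05 + 0.02 + 0.05 = 0.26.
P(Brand=B | Region=Central) = 0.07/0.26 = 0.269.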